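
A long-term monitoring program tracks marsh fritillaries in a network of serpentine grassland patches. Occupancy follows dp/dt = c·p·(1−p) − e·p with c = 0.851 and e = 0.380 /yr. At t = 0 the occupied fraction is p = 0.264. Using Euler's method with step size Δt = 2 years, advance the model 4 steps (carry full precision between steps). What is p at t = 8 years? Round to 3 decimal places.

Update rule: p ← p + [c·p·(1−p) − e·p]·Δt with Δt = 2.
  1  |  dp/dt·Δt = +0.130065  |  p_1 = 0.394065
  2  |  dp/dt·Δt = +0.106910  |  p_2 = 0.500976
  3  |  dp/dt·Δt = +0.044757  |  p_3 = 0.545733
  4  |  dp/dt·Δt = +0.007184  |  p_4 = 0.552916

0.553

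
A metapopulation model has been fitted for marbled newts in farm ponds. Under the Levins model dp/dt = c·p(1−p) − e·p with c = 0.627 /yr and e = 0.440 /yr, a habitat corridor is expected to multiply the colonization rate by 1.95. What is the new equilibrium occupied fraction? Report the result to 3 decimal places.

0.640

Before: p* = 1 − 0.440/0.627 = 0.2982.
After the change, c = 1.22265, e = 0.44, so p* = 1 − 0.44/1.22265 = 0.6401.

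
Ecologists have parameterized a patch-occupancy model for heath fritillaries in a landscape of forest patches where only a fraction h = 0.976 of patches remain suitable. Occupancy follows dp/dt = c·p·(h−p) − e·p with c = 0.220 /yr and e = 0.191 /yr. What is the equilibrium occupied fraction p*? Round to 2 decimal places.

0.11

Setting dp/dt = 0 and dividing by p* gives c·(h−p*) = e.
So p* = h − e/c = 0.976 − 0.191/0.220 = 0.976 − 0.8682 = 0.1078.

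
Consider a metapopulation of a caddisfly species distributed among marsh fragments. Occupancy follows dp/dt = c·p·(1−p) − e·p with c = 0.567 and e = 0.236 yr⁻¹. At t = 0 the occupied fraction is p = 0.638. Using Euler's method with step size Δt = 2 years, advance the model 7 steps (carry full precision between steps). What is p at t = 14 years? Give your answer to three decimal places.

0.584

Update rule: p ← p + [c·p·(1−p) − e·p]·Δt with Δt = 2.
p: 0.63800 → 0.59877  (Δp = -0.03923)
p: 0.59877 → 0.58859  (Δp = -0.01018)
p: 0.58859 → 0.58537  (Δp = -0.00321)
p: 0.58537 → 0.58431  (Δp = -0.00106)
p: 0.58431 → 0.58396  (Δp = -0.00036)
p: 0.58396 → 0.58384  (Δp = -0.00012)
p: 0.58384 → 0.58379  (Δp = -0.00004)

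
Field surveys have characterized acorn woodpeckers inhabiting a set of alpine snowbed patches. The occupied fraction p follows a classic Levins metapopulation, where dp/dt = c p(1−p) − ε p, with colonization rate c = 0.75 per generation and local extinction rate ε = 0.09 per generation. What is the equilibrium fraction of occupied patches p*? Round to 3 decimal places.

Setting dp/dt = 0 and dividing through by p* gives c·(1−p*) = ε.
So p* = 1 − ε/c = 1 − 0.09/0.75 = 1 − 0.1200 = 0.8800.

0.880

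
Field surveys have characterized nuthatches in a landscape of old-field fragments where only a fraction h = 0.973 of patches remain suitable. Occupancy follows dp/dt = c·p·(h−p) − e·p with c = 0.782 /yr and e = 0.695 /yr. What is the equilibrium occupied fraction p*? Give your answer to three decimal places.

0.084

Setting dp/dt = 0 and dividing by p* gives c·(h−p*) = e.
So p* = h − e/c = 0.973 − 0.695/0.782 = 0.973 − 0.8887 = 0.0843.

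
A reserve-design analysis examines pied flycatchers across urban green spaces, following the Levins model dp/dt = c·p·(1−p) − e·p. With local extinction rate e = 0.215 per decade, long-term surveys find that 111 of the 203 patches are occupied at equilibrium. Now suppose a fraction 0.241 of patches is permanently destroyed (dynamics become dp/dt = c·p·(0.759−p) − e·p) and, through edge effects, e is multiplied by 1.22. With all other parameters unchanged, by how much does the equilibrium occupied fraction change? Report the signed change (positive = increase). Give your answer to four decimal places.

Observed p* = 111/203 = 0.54680.
Balance c(1−p*) = e gives c = e/(1 − 0.54680) = 0.215/0.45320 = 0.47440.
New p* = 0.759 − e/c = 0.759 − 0.26230/0.47440 = 0.20609.
Δp* = 0.20609 − 0.54680 = -0.34071.

-0.3407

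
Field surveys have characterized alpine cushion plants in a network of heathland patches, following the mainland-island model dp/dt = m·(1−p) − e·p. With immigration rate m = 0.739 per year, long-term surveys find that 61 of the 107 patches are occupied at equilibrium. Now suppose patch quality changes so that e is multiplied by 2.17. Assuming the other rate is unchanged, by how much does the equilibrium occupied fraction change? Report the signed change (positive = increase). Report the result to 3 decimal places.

-0.191

Observed p* = 61/107 = 0.57009.
Balance m(1−p*) = e·p* gives e = m(1−p*)/p* = 0.739×0.42991/0.57009 = 0.55729.
New p* = m/(m+e) = 0.73900/(0.73900+1.20932) = 0.37930.
Δp* = 0.37930 − 0.57009 = -0.19079.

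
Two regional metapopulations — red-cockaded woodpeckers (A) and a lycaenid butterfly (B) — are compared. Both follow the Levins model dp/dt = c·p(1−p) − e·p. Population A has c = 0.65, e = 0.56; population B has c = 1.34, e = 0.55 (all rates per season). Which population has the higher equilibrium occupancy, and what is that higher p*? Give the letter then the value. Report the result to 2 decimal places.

B, 0.59

A: p*_A = 1 − 0.56/0.65 = 0.1385.
B: p*_B = 1 − 0.55/1.34 = 0.5896.
B is higher at 0.5896.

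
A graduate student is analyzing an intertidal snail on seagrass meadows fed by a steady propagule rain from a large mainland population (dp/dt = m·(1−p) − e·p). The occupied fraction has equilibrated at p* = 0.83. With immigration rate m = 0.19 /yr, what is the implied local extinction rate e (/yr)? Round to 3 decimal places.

At equilibrium m(1−p*) = e·p*, so e = m(1−p*)/p*.
e = 0.19 × 0.1700 / 0.83 = 0.0389.

0.039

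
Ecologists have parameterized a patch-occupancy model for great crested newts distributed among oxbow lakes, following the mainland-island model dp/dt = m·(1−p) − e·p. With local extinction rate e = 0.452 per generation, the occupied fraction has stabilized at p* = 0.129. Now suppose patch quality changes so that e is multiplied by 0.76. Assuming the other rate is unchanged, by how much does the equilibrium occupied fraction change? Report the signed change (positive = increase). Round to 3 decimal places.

0.034

Balance m(1−p*) = e·p* gives m = e·p*/(1−p*) = 0.452×0.12900/0.87100 = 0.06694.
New p* = m/(m+e) = 0.06694/(0.06694+0.34352) = 0.16309.
Δp* = 0.16309 − 0.12900 = +0.03409.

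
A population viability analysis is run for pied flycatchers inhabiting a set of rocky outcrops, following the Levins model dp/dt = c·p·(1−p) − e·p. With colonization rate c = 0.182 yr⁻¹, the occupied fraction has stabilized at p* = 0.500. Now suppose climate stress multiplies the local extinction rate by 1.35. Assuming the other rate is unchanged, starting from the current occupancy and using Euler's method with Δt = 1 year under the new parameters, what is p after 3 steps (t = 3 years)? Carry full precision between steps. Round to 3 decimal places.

Balance c(1−p*) = e gives e = 0.182×(1 − 0.50000) = 0.09100.
Starting from p₀ = 0.50000; update p ← p + (dp/dt)·Δt with the new parameters.
step 1: Δp = -0.01593, p = 0.48407
step 2: Δp = -0.01401, p = 0.47006
step 3: Δp = -0.01241, p = 0.45765

0.458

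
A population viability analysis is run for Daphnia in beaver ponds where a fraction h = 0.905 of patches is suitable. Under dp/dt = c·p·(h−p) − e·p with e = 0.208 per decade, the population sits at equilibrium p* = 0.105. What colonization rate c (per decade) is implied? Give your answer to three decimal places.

At equilibrium c(h−p*) = e, so c = e/(h−p*).
c = 0.208/(0.905 − 0.105) = 0.208/0.8000 = 0.2600.

0.260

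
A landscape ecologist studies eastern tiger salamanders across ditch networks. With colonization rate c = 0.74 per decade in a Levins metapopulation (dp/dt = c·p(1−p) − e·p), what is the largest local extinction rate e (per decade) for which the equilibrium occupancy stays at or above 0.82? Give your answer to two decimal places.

0.13

1 − e/c ≥ 0.82 ⇒ e ≤ c(1 − 0.82) = 0.74 × 0.1800.
e_max = 0.1332.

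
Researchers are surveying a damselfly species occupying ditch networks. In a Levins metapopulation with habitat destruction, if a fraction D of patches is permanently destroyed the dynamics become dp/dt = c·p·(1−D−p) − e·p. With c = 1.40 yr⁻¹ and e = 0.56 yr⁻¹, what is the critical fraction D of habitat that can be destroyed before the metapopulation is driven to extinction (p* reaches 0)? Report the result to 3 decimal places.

The nontrivial equilibrium is p* = (1−D) − e/c; extinction occurs when this hits zero.
So D_crit = 1 − e/c = 1 − 0.56/1.40 = 1 − 0.4000 = 0.6000.
This equals the undisturbed p*, a classic result of Lande's extension.

0.600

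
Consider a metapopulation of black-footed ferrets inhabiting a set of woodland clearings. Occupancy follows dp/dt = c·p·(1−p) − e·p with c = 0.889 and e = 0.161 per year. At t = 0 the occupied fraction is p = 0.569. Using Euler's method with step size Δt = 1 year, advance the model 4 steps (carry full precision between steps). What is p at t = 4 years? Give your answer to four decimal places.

Update rule: p ← p + [c·p·(1−p) − e·p]·Δt with Δt = 1.
step 1: Δp = +0.12641, p = 0.69541
step 2: Δp = +0.07634, p = 0.77175
step 3: Δp = +0.03235, p = 0.80410
step 4: Δp = +0.01058, p = 0.81468

0.8147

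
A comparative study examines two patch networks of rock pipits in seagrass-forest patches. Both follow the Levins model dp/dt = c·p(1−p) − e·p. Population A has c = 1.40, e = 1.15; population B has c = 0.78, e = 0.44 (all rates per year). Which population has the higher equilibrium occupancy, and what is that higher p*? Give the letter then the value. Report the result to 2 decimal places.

B, 0.44

A: p*_A = 1 − 1.15/1.40 = 0.1786.
B: p*_B = 1 − 0.44/0.78 = 0.4359.
B is higher at 0.4359.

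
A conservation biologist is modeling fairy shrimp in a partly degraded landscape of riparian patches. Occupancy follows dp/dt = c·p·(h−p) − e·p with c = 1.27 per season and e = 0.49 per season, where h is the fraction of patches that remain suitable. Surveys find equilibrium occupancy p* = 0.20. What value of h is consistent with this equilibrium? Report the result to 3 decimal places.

0.586

At equilibrium c(h−p*) = e, so h = p* + e/c.
h = 0.20 + 0.49/1.27 = 0.20 + 0.3858 = 0.5858.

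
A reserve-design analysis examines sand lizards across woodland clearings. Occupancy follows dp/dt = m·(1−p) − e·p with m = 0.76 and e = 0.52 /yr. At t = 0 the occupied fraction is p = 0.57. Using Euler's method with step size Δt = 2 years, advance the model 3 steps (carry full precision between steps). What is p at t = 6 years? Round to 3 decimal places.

Update rule: p ← p + [m·(1−p) − e·p]·Δt with Δt = 2.
t = 2: p = 0.57000 + (+0.06080) = 0.63080
t = 4: p = 0.63080 + (-0.09485) = 0.53595
t = 6: p = 0.53595 + (+0.14796) = 0.68391

0.684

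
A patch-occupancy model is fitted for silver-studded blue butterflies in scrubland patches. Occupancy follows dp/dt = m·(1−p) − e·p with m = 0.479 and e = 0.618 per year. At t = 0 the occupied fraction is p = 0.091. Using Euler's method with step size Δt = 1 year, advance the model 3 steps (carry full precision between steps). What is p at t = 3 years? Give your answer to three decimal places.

0.437

Update rule: p ← p + [m·(1−p) − e·p]·Δt with Δt = 1.
p: 0.09100 → 0.47017  (Δp = +0.37917)
p: 0.47017 → 0.43339  (Δp = -0.03678)
p: 0.43339 → 0.43696  (Δp = +0.00357)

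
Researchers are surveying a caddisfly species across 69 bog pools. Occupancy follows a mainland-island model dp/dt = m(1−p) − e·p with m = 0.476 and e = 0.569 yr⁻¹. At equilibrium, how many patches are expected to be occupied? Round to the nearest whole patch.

31

p* = m/(m+e) = 0.476/1.0450 = 0.4555.
Expected occupied patches = N × p* = 69 × 0.4555 = 31.43 ≈ 31.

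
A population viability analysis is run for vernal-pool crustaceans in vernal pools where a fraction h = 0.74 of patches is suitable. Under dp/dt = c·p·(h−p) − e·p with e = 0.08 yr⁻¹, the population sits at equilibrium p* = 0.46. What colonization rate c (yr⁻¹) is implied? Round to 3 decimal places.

At equilibrium c(h−p*) = e, so c = e/(h−p*).
c = 0.08/(0.74 − 0.46) = 0.08/0.2800 = 0.2857.

0.286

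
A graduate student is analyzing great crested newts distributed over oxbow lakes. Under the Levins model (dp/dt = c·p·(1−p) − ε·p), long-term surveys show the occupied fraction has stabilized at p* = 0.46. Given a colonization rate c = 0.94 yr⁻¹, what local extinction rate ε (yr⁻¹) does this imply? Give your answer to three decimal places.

At equilibrium c(1−p*) = ε.
ε = 0.94 × (1 − 0.46) = 0.94 × 0.5400 = 0.5076.

0.508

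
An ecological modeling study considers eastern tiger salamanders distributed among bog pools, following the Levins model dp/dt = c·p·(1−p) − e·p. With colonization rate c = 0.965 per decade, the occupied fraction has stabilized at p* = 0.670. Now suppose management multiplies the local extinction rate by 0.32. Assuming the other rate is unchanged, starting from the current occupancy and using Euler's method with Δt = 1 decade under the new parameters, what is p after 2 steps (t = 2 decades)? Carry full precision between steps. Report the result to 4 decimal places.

0.8775

Balance c(1−p*) = e gives e = 0.965×(1 − 0.67000) = 0.31845.
Starting from p₀ = 0.67000; update p ← p + (dp/dt)·Δt with the new parameters.
t = 1: p = 0.67000 + (+0.14509) = 0.81509
t = 2: p = 0.81509 + (+0.06239) = 0.87747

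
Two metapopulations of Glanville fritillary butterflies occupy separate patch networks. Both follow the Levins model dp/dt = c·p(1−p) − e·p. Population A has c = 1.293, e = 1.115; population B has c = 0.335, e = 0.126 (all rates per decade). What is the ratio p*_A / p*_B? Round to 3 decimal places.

0.221

A: p*_A = 1 − 1.115/1.293 = 0.1377.
B: p*_B = 1 − 0.126/0.335 = 0.6239.
p*_A / p*_B = 0.1377/0.6239 = 0.2207.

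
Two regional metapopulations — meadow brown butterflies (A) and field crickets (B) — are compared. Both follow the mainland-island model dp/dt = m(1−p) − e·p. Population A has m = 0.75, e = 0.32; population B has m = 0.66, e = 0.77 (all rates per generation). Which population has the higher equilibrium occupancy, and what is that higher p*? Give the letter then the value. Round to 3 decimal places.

A: p*_A = m/(m+e) = 0.75/1.0700 = 0.7009.
B: p*_B = 0.66/1.4300 = 0.4615.
A is higher at 0.7009.

A, 0.701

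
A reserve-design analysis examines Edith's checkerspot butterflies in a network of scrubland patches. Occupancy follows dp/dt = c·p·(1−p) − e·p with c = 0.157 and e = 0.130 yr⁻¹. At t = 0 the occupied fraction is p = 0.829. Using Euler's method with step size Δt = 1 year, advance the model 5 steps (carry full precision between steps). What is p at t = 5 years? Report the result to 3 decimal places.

Update rule: p ← p + [c·p·(1−p) − e·p]·Δt with Δt = 1.
p: 0.82900 → 0.74349  (Δp = -0.08551)
p: 0.74349 → 0.67678  (Δp = -0.06671)
p: 0.67678 → 0.62314  (Δp = -0.05364)
p: 0.62314 → 0.57900  (Δp = -0.04414)
p: 0.57900 → 0.54200  (Δp = -0.03700)

0.542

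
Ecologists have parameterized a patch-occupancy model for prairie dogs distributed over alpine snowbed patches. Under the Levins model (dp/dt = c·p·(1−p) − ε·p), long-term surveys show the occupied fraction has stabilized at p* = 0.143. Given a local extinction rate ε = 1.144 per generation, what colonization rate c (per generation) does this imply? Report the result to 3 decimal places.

At equilibrium c(1−p*) = ε, so c = ε/(1−p*).
c = 1.144/(1 − 0.143) = 1.144/0.8570 = 1.3349.

1.335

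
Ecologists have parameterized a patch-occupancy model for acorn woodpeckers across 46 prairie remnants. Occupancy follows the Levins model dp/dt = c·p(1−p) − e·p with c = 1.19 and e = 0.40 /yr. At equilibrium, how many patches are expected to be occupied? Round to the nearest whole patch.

p* = 1 − e/c = 1 − 0.40/1.19 = 0.6639.
Expected occupied patches = N × p* = 46 × 0.6639 = 30.54 ≈ 31.

31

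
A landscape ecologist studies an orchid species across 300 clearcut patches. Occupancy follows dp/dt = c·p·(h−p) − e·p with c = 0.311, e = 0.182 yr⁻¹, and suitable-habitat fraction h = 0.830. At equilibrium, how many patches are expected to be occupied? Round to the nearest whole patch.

p* = h − e/c = 0.830 − 0.5852 = 0.2448.
Expected occupied patches = N × p* = 300 × 0.2448 = 73.44 ≈ 73.

73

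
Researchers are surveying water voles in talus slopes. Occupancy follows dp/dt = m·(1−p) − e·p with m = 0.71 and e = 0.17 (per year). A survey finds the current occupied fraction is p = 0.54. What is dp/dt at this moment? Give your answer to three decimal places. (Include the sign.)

0.235

Colonization term: m·(1−p) = 0.71×0.4600 = 0.32660.
Extinction term: e·p = 0.09180.
dp/dt = 0.32660 − 0.09180 = 0.23480.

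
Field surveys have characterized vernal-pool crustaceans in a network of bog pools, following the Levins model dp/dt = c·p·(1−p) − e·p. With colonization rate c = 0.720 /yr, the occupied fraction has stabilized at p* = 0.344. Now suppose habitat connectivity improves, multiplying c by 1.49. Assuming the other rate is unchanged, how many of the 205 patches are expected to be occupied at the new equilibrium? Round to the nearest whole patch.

Balance c(1−p*) = e gives e = 0.720×(1 − 0.34400) = 0.47232.
New p* = 1 − e/c = 1 − 0.47232/1.07280 = 0.55973.
Expected occupied = 205 × 0.55973 = 114.74 ≈ 115.

115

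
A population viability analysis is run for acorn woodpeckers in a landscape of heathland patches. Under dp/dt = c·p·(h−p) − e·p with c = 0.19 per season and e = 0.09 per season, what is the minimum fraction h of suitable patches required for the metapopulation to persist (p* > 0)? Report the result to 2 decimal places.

0.47

p* = h − e/c is positive only when h > e/c.
h_min = e/c = 0.09/0.19 = 0.4737.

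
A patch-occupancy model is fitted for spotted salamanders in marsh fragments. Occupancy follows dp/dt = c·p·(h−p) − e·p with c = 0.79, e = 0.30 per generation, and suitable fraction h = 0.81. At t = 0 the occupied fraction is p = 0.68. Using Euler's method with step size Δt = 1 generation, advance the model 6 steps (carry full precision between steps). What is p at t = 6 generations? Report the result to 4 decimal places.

0.4407

Update rule: p ← p + [c·p·(h−p) − e·p]·Δt with Δt = 1.
p: 0.68000 → 0.54584  (Δp = -0.13416)
p: 0.54584 → 0.49600  (Δp = -0.04984)
p: 0.49600 → 0.47024  (Δp = -0.02576)
p: 0.47024 → 0.45538  (Δp = -0.01485)
p: 0.45538 → 0.44634  (Δp = -0.00904)
p: 0.44634 → 0.44067  (Δp = -0.00567)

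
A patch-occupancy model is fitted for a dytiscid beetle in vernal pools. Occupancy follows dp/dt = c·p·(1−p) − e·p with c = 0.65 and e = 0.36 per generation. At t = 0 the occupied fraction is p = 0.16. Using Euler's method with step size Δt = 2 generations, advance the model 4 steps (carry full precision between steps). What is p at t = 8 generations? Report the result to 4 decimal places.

Update rule: p ← p + [c·p·(1−p) − e·p]·Δt with Δt = 2.
step 1: Δp = +0.05952, p = 0.21952
step 2: Δp = +0.06468, p = 0.28420
step 3: Δp = +0.05984, p = 0.34403
step 4: Δp = +0.04567, p = 0.38971

0.3897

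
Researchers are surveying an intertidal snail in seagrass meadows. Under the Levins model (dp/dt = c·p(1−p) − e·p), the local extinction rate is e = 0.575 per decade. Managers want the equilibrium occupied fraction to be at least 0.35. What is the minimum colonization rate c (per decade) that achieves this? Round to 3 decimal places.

0.885

p* = 1 − e/c ≥ 0.35 requires e/c ≤ 0.6500, i.e. c ≥ e/0.6500.
c_min = 0.575/0.6500 = 0.8846.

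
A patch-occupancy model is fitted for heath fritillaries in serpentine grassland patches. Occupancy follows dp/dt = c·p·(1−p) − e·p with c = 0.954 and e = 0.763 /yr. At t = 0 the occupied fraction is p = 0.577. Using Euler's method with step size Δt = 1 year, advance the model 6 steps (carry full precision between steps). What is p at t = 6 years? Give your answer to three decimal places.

0.233

Update rule: p ← p + [c·p·(1−p) − e·p]·Δt with Δt = 1.
  1  |  dp/dt·Δt = -0.207407  |  p_1 = 0.369593
  2  |  dp/dt·Δt = -0.059723  |  p_2 = 0.309870
  3  |  dp/dt·Δt = -0.032417  |  p_3 = 0.277452
  4  |  dp/dt·Δt = -0.020445  |  p_4 = 0.257007
  5  |  dp/dt·Δt = -0.013926  |  p_5 = 0.243081
  6  |  dp/dt·Δt = -0.009942  |  p_6 = 0.233139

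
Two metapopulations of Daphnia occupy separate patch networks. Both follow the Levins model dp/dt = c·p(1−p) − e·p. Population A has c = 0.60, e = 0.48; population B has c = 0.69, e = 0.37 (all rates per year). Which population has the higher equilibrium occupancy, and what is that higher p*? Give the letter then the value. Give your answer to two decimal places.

B, 0.46

A: p*_A = 1 − 0.48/0.60 = 0.2000.
B: p*_B = 1 − 0.37/0.69 = 0.4638.
B is higher at 0.4638.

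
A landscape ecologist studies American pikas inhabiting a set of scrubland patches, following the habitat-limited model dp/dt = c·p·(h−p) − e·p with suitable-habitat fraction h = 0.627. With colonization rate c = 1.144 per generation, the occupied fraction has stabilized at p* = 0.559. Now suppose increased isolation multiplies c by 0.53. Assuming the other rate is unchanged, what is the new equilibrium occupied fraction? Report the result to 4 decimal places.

Balance c(h−p*) = e gives e = 1.144×(0.627 − 0.55900) = 0.07779.
New p* = 0.627 − e/c = 0.627 − 0.07779/0.60632 = 0.49870.

0.4987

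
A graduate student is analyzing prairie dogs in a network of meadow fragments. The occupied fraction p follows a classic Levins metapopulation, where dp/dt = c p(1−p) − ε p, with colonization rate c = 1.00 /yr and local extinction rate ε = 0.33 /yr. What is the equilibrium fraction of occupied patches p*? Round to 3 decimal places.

At equilibrium, colonization balances extinction: c·p*·(1−p*) = ε·p*.
So p* = 1 − ε/c = 1 − 0.33/1.00 = 1 − 0.3300 = 0.6700.

0.670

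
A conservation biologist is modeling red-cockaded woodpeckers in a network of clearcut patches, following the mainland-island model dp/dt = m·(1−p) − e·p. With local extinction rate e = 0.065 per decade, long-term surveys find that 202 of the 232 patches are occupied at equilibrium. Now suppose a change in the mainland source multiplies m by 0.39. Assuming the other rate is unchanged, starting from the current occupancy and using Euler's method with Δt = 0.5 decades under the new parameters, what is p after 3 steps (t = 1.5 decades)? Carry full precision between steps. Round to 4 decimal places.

0.8248

Observed p* = 202/232 = 0.87069.
Balance m(1−p*) = e·p* gives m = e·p*/(1−p*) = 0.065×0.87069/0.12931 = 0.43767.
Starting from p₀ = 0.87069; update p ← p + (dp/dt)·Δt with the new parameters.
p: 0.87069 → 0.85343  (Δp = -0.01726)
p: 0.85343 → 0.83820  (Δp = -0.01523)
p: 0.83820 → 0.82477  (Δp = -0.01343)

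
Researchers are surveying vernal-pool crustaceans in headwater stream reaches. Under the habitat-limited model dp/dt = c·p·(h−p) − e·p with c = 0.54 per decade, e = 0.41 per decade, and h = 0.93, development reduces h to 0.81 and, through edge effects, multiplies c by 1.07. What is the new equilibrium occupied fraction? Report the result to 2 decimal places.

Before: p* = h − e/c = 0.93 − 0.41/0.54 = 0.93 − 0.7593 = 0.1707.
After: c = 0.5778, e = 0.41, h = 0.81; p* = 0.81 − 0.41/0.5778 = 0.1004.

0.10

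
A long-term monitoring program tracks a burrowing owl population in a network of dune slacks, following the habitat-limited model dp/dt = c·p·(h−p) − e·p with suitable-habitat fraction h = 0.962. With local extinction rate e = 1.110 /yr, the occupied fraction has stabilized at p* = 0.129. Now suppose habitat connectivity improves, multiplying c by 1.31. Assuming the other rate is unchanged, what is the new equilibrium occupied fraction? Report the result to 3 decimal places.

Balance c(h−p*) = e gives c = e/(0.962 − 0.12900) = 1.110/0.83300 = 1.33253.
New p* = 0.962 − e/c = 0.962 − 1.11000/1.74561 = 0.32612.

0.326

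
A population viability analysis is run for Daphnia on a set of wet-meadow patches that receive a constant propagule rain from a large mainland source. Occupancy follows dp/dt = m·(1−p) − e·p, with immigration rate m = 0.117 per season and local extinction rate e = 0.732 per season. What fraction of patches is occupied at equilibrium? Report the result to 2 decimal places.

Setting dp/dt = 0: m − m·p* = e·p*, so m = (m+e)·p*.
p* = m/(m+e) = 0.117/(0.117+0.732) = 0.117/0.8490 = 0.1378.

0.14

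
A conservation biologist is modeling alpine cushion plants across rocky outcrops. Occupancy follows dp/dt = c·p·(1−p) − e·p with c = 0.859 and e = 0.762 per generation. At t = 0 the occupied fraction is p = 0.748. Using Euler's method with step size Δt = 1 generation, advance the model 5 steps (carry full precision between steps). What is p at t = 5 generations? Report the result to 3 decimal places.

Update rule: p ← p + [c·p·(1−p) − e·p]·Δt with Δt = 1.
p: 0.74800 → 0.33994  (Δp = -0.40806)
p: 0.33994 → 0.27365  (Δp = -0.06629)
p: 0.27365 → 0.23587  (Δp = -0.03778)
p: 0.23587 → 0.21096  (Δp = -0.02491)
p: 0.21096 → 0.19319  (Δp = -0.01777)

0.193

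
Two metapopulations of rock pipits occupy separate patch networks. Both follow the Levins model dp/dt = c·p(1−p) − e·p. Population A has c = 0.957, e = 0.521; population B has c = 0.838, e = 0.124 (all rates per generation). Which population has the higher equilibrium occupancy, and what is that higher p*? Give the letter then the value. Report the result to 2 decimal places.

A: p*_A = 1 − 0.521/0.957 = 0.4556.
B: p*_B = 1 − 0.124/0.838 = 0.8520.
B is higher at 0.8520.

B, 0.85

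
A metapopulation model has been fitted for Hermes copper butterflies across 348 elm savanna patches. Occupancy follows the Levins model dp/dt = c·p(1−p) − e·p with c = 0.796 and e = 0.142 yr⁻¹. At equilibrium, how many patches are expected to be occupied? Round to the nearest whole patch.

p* = 1 − e/c = 1 − 0.142/0.796 = 0.8216.
Expected occupied patches = N × p* = 348 × 0.8216 = 285.92 ≈ 286.

286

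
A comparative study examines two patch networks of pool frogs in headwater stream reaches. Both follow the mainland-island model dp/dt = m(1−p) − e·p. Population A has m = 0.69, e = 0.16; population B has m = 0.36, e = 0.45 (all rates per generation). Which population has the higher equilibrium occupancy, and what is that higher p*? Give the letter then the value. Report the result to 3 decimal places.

A: p*_A = m/(m+e) = 0.69/0.8500 = 0.8118.
B: p*_B = 0.36/0.8100 = 0.4444.
A is higher at 0.8118.

A, 0.812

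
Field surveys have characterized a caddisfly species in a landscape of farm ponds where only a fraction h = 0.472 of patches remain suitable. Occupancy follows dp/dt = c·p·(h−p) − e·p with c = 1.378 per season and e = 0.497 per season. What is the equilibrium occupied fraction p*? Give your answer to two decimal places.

0.11

Setting dp/dt = 0 and dividing by p* gives c·(h−p*) = e.
So p* = h − e/c = 0.472 − 0.497/1.378 = 0.472 − 0.3607 = 0.1113.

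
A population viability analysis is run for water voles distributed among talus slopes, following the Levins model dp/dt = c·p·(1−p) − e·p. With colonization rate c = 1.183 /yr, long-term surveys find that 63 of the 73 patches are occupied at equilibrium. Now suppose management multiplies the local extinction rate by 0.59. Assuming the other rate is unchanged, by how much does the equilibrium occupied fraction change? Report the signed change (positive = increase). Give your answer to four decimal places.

0.0562

Observed p* = 63/73 = 0.86301.
Balance c(1−p*) = e gives e = 1.183×(1 − 0.86301) = 0.16206.
New p* = 1 − e/c = 1 − 0.09562/1.18300 = 0.91917.
Δp* = 0.91917 − 0.86301 = +0.05616.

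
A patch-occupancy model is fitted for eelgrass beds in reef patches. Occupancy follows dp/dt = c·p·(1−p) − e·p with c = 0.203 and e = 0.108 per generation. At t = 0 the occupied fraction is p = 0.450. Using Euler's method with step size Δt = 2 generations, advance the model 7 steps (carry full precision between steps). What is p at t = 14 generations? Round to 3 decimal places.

0.464

Update rule: p ← p + [c·p·(1−p) − e·p]·Δt with Δt = 2.
t = 2: p = 0.45000 + (+0.00329) = 0.45329
t = 4: p = 0.45329 + (+0.00270) = 0.45599
t = 6: p = 0.45599 + (+0.00222) = 0.45821
t = 8: p = 0.45821 + (+0.00182) = 0.46003
t = 10: p = 0.46003 + (+0.00149) = 0.46151
t = 12: p = 0.46151 + (+0.00121) = 0.46272
t = 14: p = 0.46272 + (+0.00099) = 0.46371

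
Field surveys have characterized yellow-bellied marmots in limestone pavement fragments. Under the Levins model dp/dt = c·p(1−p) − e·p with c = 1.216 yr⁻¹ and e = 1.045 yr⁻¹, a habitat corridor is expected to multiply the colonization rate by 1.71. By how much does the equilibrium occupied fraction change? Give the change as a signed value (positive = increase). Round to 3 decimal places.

Before: p* = 1 − 1.045/1.216 = 0.1406.
After the change, c = 2.07936, e = 1.045, so p* = 1 − 1.045/2.07936 = 0.4974.
Δp* = 0.4974 − 0.1406 = +0.3568.

0.357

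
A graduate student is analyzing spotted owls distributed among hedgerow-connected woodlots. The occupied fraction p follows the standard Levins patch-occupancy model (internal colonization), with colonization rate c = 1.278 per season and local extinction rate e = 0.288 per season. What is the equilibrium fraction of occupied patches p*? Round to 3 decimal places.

Setting dp/dt = 0 and dividing through by p* gives c·(1−p*) = e.
So p* = 1 − e/c = 1 − 0.288/1.278 = 1 − 0.2254 = 0.7746.

0.775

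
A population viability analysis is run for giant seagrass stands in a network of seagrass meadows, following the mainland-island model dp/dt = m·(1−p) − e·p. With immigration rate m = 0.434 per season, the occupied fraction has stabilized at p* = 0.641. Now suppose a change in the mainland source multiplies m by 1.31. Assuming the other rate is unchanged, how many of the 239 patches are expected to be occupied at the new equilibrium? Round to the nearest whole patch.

Balance m(1−p*) = e·p* gives e = m(1−p*)/p* = 0.434×0.35900/0.64100 = 0.24307.
New p* = m/(m+e) = 0.56854/(0.56854+0.24307) = 0.70051.
Expected occupied = 239 × 0.70051 = 167.42 ≈ 167.

167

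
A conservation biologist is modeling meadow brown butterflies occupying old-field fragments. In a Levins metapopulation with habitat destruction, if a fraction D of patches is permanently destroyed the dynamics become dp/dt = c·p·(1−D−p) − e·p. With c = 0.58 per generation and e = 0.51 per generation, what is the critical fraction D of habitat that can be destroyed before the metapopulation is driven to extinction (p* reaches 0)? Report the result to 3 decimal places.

0.121

The nontrivial equilibrium is p* = (1−D) − e/c; extinction occurs when this hits zero.
So D_crit = 1 − e/c = 1 − 0.51/0.58 = 1 − 0.8793 = 0.1207.
This equals the undisturbed p*, a classic result of Lande's extension.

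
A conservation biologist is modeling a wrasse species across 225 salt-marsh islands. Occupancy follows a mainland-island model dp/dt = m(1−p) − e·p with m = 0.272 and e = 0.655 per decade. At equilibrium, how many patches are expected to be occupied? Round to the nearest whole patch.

66

p* = m/(m+e) = 0.272/0.9270 = 0.2934.
Expected occupied patches = N × p* = 225 × 0.2934 = 66.02 ≈ 66.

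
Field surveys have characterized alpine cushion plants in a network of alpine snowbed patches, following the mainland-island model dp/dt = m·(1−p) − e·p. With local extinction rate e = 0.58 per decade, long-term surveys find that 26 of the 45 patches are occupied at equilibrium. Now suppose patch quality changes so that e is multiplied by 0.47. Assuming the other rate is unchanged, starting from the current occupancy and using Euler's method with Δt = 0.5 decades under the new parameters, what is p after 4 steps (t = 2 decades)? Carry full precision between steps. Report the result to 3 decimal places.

Observed p* = 26/45 = 0.57778.
Balance m(1−p*) = e·p* gives m = e·p*/(1−p*) = 0.58×0.57778/0.42222 = 0.79368.
Starting from p₀ = 0.57778; update p ← p + (dp/dt)·Δt with the new parameters.
  1  |  dp/dt·Δt = +0.088804  |  p_1 = 0.666582
  2  |  dp/dt·Δt = +0.041459  |  p_2 = 0.708041
  3  |  dp/dt·Δt = +0.019355  |  p_3 = 0.727397
  4  |  dp/dt·Δt = +0.009036  |  p_4 = 0.736433

0.736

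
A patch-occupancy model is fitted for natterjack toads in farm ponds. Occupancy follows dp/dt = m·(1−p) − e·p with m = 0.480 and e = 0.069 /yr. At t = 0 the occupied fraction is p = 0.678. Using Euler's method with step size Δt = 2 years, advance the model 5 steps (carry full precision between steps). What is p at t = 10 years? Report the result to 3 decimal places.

Update rule: p ← p + [m·(1−p) − e·p]·Δt with Δt = 2.
t = 2: p = 0.67800 + (+0.21556) = 0.89356
t = 4: p = 0.89356 + (-0.02112) = 0.87243
t = 6: p = 0.87243 + (+0.00207) = 0.87450
t = 8: p = 0.87450 + (-0.00020) = 0.87430
t = 10: p = 0.87430 + (+0.00002) = 0.87432

0.874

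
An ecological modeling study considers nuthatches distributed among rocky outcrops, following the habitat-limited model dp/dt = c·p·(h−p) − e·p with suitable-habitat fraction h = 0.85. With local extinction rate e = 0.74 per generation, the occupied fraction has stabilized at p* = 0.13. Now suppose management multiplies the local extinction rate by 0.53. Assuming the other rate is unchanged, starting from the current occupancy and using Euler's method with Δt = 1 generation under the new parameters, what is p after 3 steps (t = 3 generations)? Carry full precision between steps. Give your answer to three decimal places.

Balance c(h−p*) = e gives c = e/(0.85 − 0.13000) = 0.74/0.72000 = 1.02778.
Starting from p₀ = 0.13000; update p ← p + (dp/dt)·Δt with the new parameters.
  1  |  dp/dt·Δt = +0.045214  |  p_1 = 0.175214
  2  |  dp/dt·Δt = +0.052797  |  p_2 = 0.228011
  3  |  dp/dt·Δt = +0.056334  |  p_3 = 0.284345

0.284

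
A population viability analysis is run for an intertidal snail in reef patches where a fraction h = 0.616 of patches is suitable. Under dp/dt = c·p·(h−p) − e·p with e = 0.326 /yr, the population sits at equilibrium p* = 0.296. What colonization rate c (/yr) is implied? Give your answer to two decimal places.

1.02

At equilibrium c(h−p*) = e, so c = e/(h−p*).
c = 0.326/(0.616 − 0.296) = 0.326/0.3200 = 1.0188.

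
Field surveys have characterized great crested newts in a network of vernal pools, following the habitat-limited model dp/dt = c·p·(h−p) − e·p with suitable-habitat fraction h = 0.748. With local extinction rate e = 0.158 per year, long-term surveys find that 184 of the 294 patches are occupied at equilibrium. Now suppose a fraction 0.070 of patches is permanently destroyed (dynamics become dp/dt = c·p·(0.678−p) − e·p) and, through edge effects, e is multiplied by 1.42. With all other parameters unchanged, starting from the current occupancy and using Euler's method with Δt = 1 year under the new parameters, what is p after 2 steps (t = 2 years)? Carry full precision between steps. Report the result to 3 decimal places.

Observed p* = 184/294 = 0.62585.
Balance c(h−p*) = e gives c = e/(0.748 − 0.62585) = 0.158/0.12215 = 1.29350.
Starting from p₀ = 0.62585; update p ← p + (dp/dt)·Δt with the new parameters.
p: 0.62585 → 0.52765  (Δp = -0.09820)
p: 0.52765 → 0.51188  (Δp = -0.01577)

0.512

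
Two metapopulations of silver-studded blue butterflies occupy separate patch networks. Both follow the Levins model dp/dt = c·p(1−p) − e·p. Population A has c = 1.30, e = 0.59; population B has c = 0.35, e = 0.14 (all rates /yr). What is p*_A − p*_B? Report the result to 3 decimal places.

A: p*_A = 1 − 0.59/1.30 = 0.5462.
B: p*_B = 1 − 0.14/0.35 = 0.6000.
p*_A − p*_B = 0.5462 − 0.6000 = -0.0538.

-0.054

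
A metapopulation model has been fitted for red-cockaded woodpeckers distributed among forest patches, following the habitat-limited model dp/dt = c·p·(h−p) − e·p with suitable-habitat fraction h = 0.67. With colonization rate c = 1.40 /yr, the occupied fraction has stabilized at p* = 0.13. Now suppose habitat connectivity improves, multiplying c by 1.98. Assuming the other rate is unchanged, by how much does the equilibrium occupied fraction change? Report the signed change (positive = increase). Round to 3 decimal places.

0.267

Balance c(h−p*) = e gives e = 1.40×(0.67 − 0.13000) = 0.75600.
New p* = 0.67 − e/c = 0.67 − 0.75600/2.77200 = 0.39727.
Δp* = 0.39727 − 0.13000 = +0.26727.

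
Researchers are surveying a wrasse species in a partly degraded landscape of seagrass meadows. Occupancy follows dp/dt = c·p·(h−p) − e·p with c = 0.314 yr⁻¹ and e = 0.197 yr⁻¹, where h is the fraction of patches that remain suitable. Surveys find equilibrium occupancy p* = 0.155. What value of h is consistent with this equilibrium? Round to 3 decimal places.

0.782

At equilibrium c(h−p*) = e, so h = p* + e/c.
h = 0.155 + 0.197/0.314 = 0.155 + 0.6274 = 0.7824.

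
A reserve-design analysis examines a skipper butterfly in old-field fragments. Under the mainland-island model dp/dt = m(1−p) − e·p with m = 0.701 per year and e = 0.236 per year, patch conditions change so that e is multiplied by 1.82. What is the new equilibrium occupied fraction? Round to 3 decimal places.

0.620

Before: p* = 0.701/(0.701+0.236) = 0.7481.
After: m = 0.701, e = 0.42952; p* = 0.701/1.1305 = 0.6201.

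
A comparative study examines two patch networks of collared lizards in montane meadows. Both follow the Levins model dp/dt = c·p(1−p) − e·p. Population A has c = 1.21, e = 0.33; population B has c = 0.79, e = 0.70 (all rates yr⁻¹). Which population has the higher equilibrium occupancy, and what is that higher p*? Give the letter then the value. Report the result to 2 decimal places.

A, 0.73

A: p*_A = 1 − 0.33/1.21 = 0.7273.
B: p*_B = 1 − 0.70/0.79 = 0.1139.
A is higher at 0.7273.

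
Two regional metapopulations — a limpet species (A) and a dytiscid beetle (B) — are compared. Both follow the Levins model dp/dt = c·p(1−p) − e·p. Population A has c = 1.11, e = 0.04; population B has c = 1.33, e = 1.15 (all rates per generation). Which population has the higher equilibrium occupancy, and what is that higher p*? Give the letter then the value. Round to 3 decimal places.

A, 0.964

A: p*_A = 1 − 0.04/1.11 = 0.9640.
B: p*_B = 1 − 1.15/1.33 = 0.1353.
A is higher at 0.9640.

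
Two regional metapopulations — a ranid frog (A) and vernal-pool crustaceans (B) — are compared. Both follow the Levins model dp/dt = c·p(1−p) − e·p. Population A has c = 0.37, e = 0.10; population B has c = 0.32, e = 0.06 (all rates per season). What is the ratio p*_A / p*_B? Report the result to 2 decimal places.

A: p*_A = 1 − 0.10/0.37 = 0.7297.
B: p*_B = 1 − 0.06/0.32 = 0.8125.
p*_A / p*_B = 0.7297/0.8125 = 0.8981.

0.90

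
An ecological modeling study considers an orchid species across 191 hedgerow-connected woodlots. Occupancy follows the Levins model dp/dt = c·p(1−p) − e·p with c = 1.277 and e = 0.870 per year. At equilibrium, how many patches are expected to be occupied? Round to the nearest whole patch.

p* = 1 − e/c = 1 − 0.870/1.277 = 0.3187.
Expected occupied patches = N × p* = 191 × 0.3187 = 60.87 ≈ 61.

61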